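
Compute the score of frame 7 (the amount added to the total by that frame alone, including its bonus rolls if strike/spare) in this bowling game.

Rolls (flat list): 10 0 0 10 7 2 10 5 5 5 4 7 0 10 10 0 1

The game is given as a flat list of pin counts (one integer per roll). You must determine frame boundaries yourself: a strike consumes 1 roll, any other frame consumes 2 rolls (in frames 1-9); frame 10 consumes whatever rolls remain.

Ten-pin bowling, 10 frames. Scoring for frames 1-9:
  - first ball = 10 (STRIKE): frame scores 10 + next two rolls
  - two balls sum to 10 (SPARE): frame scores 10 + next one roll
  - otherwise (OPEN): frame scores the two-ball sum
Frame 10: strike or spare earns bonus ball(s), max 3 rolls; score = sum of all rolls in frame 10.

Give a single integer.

Frame 1: STRIKE. 10 + next two rolls (0+0) = 10. Cumulative: 10
Frame 2: OPEN (0+0=0). Cumulative: 10
Frame 3: STRIKE. 10 + next two rolls (7+2) = 19. Cumulative: 29
Frame 4: OPEN (7+2=9). Cumulative: 38
Frame 5: STRIKE. 10 + next two rolls (5+5) = 20. Cumulative: 58
Frame 6: SPARE (5+5=10). 10 + next roll (5) = 15. Cumulative: 73
Frame 7: OPEN (5+4=9). Cumulative: 82
Frame 8: OPEN (7+0=7). Cumulative: 89
Frame 9: STRIKE. 10 + next two rolls (10+0) = 20. Cumulative: 109

Answer: 9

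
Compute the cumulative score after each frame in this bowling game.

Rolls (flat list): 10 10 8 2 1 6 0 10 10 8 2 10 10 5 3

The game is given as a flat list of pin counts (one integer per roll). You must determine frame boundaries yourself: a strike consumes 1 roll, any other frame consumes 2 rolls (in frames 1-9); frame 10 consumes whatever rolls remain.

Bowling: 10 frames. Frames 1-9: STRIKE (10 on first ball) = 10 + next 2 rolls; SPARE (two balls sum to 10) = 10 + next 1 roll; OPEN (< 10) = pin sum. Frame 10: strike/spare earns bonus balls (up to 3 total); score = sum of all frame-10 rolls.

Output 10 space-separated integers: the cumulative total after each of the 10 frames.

Answer: 28 48 59 66 86 106 126 151 169 177

Derivation:
Frame 1: STRIKE. 10 + next two rolls (10+8) = 28. Cumulative: 28
Frame 2: STRIKE. 10 + next two rolls (8+2) = 20. Cumulative: 48
Frame 3: SPARE (8+2=10). 10 + next roll (1) = 11. Cumulative: 59
Frame 4: OPEN (1+6=7). Cumulative: 66
Frame 5: SPARE (0+10=10). 10 + next roll (10) = 20. Cumulative: 86
Frame 6: STRIKE. 10 + next two rolls (8+2) = 20. Cumulative: 106
Frame 7: SPARE (8+2=10). 10 + next roll (10) = 20. Cumulative: 126
Frame 8: STRIKE. 10 + next two rolls (10+5) = 25. Cumulative: 151
Frame 9: STRIKE. 10 + next two rolls (5+3) = 18. Cumulative: 169
Frame 10: OPEN. Sum of all frame-10 rolls (5+3) = 8. Cumulative: 177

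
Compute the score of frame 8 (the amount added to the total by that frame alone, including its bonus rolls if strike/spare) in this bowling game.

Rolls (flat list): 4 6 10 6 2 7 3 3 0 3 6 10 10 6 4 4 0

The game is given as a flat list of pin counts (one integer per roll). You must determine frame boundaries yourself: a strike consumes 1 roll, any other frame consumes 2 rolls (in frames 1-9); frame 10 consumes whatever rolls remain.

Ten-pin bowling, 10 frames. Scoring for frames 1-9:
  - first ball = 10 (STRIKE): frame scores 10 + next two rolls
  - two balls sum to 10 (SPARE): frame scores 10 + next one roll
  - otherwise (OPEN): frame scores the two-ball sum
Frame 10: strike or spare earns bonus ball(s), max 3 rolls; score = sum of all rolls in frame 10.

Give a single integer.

Frame 1: SPARE (4+6=10). 10 + next roll (10) = 20. Cumulative: 20
Frame 2: STRIKE. 10 + next two rolls (6+2) = 18. Cumulative: 38
Frame 3: OPEN (6+2=8). Cumulative: 46
Frame 4: SPARE (7+3=10). 10 + next roll (3) = 13. Cumulative: 59
Frame 5: OPEN (3+0=3). Cumulative: 62
Frame 6: OPEN (3+6=9). Cumulative: 71
Frame 7: STRIKE. 10 + next two rolls (10+6) = 26. Cumulative: 97
Frame 8: STRIKE. 10 + next two rolls (6+4) = 20. Cumulative: 117
Frame 9: SPARE (6+4=10). 10 + next roll (4) = 14. Cumulative: 131
Frame 10: OPEN. Sum of all frame-10 rolls (4+0) = 4. Cumulative: 135

Answer: 20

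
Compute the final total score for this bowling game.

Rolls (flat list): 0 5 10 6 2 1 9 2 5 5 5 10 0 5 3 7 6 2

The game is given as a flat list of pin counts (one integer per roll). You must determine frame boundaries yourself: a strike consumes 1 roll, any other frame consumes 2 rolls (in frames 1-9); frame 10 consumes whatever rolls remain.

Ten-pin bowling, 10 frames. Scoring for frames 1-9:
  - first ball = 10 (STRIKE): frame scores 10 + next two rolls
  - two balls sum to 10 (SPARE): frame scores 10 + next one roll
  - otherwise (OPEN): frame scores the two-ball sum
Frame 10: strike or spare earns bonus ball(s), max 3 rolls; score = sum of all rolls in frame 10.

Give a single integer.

Frame 1: OPEN (0+5=5). Cumulative: 5
Frame 2: STRIKE. 10 + next two rolls (6+2) = 18. Cumulative: 23
Frame 3: OPEN (6+2=8). Cumulative: 31
Frame 4: SPARE (1+9=10). 10 + next roll (2) = 12. Cumulative: 43
Frame 5: OPEN (2+5=7). Cumulative: 50
Frame 6: SPARE (5+5=10). 10 + next roll (10) = 20. Cumulative: 70
Frame 7: STRIKE. 10 + next two rolls (0+5) = 15. Cumulative: 85
Frame 8: OPEN (0+5=5). Cumulative: 90
Frame 9: SPARE (3+7=10). 10 + next roll (6) = 16. Cumulative: 106
Frame 10: OPEN. Sum of all frame-10 rolls (6+2) = 8. Cumulative: 114

Answer: 114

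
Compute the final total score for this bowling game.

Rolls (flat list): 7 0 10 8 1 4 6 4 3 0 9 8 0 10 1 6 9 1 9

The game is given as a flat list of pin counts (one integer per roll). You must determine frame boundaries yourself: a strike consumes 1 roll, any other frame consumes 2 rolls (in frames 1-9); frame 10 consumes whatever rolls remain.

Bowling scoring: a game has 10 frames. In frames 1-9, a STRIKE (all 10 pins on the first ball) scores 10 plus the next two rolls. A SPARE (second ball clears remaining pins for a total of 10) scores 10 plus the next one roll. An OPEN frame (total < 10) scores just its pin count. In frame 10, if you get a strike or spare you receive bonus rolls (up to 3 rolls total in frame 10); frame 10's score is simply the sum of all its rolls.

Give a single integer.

Frame 1: OPEN (7+0=7). Cumulative: 7
Frame 2: STRIKE. 10 + next two rolls (8+1) = 19. Cumulative: 26
Frame 3: OPEN (8+1=9). Cumulative: 35
Frame 4: SPARE (4+6=10). 10 + next roll (4) = 14. Cumulative: 49
Frame 5: OPEN (4+3=7). Cumulative: 56
Frame 6: OPEN (0+9=9). Cumulative: 65
Frame 7: OPEN (8+0=8). Cumulative: 73
Frame 8: STRIKE. 10 + next two rolls (1+6) = 17. Cumulative: 90
Frame 9: OPEN (1+6=7). Cumulative: 97
Frame 10: SPARE. Sum of all frame-10 rolls (9+1+9) = 19. Cumulative: 116

Answer: 116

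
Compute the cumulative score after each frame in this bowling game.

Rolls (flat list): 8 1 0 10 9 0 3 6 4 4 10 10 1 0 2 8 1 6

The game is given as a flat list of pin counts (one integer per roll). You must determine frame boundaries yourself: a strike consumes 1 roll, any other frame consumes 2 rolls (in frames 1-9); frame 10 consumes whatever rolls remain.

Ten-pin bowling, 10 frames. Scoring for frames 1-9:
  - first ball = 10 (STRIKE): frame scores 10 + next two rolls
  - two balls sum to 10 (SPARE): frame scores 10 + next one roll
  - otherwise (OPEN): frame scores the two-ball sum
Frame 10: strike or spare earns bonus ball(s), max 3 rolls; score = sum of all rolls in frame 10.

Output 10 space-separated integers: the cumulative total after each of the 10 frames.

Answer: 9 28 37 46 54 75 86 87 98 105

Derivation:
Frame 1: OPEN (8+1=9). Cumulative: 9
Frame 2: SPARE (0+10=10). 10 + next roll (9) = 19. Cumulative: 28
Frame 3: OPEN (9+0=9). Cumulative: 37
Frame 4: OPEN (3+6=9). Cumulative: 46
Frame 5: OPEN (4+4=8). Cumulative: 54
Frame 6: STRIKE. 10 + next two rolls (10+1) = 21. Cumulative: 75
Frame 7: STRIKE. 10 + next two rolls (1+0) = 11. Cumulative: 86
Frame 8: OPEN (1+0=1). Cumulative: 87
Frame 9: SPARE (2+8=10). 10 + next roll (1) = 11. Cumulative: 98
Frame 10: OPEN. Sum of all frame-10 rolls (1+6) = 7. Cumulative: 105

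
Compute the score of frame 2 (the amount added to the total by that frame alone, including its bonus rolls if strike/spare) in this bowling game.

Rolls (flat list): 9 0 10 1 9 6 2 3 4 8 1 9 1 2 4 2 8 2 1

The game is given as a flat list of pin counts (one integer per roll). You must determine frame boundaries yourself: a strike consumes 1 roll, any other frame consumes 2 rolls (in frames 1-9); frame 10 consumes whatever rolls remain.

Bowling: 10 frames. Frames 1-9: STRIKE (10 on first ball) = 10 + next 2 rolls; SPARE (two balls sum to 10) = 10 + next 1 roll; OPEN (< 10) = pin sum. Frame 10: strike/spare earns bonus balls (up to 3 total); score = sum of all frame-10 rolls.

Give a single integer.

Frame 1: OPEN (9+0=9). Cumulative: 9
Frame 2: STRIKE. 10 + next two rolls (1+9) = 20. Cumulative: 29
Frame 3: SPARE (1+9=10). 10 + next roll (6) = 16. Cumulative: 45
Frame 4: OPEN (6+2=8). Cumulative: 53

Answer: 20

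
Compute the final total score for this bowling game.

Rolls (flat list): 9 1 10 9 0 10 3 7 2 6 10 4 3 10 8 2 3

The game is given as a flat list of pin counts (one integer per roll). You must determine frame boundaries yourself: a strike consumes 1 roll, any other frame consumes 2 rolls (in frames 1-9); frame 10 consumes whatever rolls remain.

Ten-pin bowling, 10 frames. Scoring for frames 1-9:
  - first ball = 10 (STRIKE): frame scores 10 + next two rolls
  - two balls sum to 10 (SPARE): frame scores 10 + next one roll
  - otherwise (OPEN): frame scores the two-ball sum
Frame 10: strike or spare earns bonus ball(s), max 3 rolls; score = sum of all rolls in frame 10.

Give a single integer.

Frame 1: SPARE (9+1=10). 10 + next roll (10) = 20. Cumulative: 20
Frame 2: STRIKE. 10 + next two rolls (9+0) = 19. Cumulative: 39
Frame 3: OPEN (9+0=9). Cumulative: 48
Frame 4: STRIKE. 10 + next two rolls (3+7) = 20. Cumulative: 68
Frame 5: SPARE (3+7=10). 10 + next roll (2) = 12. Cumulative: 80
Frame 6: OPEN (2+6=8). Cumulative: 88
Frame 7: STRIKE. 10 + next two rolls (4+3) = 17. Cumulative: 105
Frame 8: OPEN (4+3=7). Cumulative: 112
Frame 9: STRIKE. 10 + next two rolls (8+2) = 20. Cumulative: 132
Frame 10: SPARE. Sum of all frame-10 rolls (8+2+3) = 13. Cumulative: 145

Answer: 145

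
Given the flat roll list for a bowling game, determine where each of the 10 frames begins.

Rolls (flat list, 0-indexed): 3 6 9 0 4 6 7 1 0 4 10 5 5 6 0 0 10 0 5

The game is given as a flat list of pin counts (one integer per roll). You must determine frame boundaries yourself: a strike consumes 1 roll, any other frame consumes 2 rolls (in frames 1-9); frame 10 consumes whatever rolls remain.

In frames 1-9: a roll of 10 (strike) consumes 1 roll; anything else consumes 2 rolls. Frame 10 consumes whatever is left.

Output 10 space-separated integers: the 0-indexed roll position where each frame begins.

Answer: 0 2 4 6 8 10 11 13 15 17

Derivation:
Frame 1 starts at roll index 0: rolls=3,6 (sum=9), consumes 2 rolls
Frame 2 starts at roll index 2: rolls=9,0 (sum=9), consumes 2 rolls
Frame 3 starts at roll index 4: rolls=4,6 (sum=10), consumes 2 rolls
Frame 4 starts at roll index 6: rolls=7,1 (sum=8), consumes 2 rolls
Frame 5 starts at roll index 8: rolls=0,4 (sum=4), consumes 2 rolls
Frame 6 starts at roll index 10: roll=10 (strike), consumes 1 roll
Frame 7 starts at roll index 11: rolls=5,5 (sum=10), consumes 2 rolls
Frame 8 starts at roll index 13: rolls=6,0 (sum=6), consumes 2 rolls
Frame 9 starts at roll index 15: rolls=0,10 (sum=10), consumes 2 rolls
Frame 10 starts at roll index 17: 2 remaining rolls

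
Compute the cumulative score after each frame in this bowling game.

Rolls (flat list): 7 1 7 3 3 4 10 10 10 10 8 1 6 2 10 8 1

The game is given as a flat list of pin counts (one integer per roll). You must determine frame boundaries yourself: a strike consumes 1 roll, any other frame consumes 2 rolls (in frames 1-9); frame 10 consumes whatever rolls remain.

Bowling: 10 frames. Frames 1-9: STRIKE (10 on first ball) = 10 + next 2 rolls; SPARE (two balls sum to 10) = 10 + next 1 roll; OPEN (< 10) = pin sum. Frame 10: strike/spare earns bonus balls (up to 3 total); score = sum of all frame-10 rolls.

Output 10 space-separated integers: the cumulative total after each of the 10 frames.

Frame 1: OPEN (7+1=8). Cumulative: 8
Frame 2: SPARE (7+3=10). 10 + next roll (3) = 13. Cumulative: 21
Frame 3: OPEN (3+4=7). Cumulative: 28
Frame 4: STRIKE. 10 + next two rolls (10+10) = 30. Cumulative: 58
Frame 5: STRIKE. 10 + next two rolls (10+10) = 30. Cumulative: 88
Frame 6: STRIKE. 10 + next two rolls (10+8) = 28. Cumulative: 116
Frame 7: STRIKE. 10 + next two rolls (8+1) = 19. Cumulative: 135
Frame 8: OPEN (8+1=9). Cumulative: 144
Frame 9: OPEN (6+2=8). Cumulative: 152
Frame 10: STRIKE. Sum of all frame-10 rolls (10+8+1) = 19. Cumulative: 171

Answer: 8 21 28 58 88 116 135 144 152 171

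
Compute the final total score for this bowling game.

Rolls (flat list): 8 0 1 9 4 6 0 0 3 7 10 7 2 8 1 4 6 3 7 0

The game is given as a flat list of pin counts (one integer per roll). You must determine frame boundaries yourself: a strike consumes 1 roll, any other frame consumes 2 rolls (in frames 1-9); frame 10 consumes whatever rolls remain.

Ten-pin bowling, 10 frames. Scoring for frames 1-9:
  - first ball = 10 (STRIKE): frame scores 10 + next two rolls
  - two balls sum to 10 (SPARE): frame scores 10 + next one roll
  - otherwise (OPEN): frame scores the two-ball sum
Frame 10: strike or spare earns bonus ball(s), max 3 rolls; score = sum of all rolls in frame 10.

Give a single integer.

Answer: 112

Derivation:
Frame 1: OPEN (8+0=8). Cumulative: 8
Frame 2: SPARE (1+9=10). 10 + next roll (4) = 14. Cumulative: 22
Frame 3: SPARE (4+6=10). 10 + next roll (0) = 10. Cumulative: 32
Frame 4: OPEN (0+0=0). Cumulative: 32
Frame 5: SPARE (3+7=10). 10 + next roll (10) = 20. Cumulative: 52
Frame 6: STRIKE. 10 + next two rolls (7+2) = 19. Cumulative: 71
Frame 7: OPEN (7+2=9). Cumulative: 80
Frame 8: OPEN (8+1=9). Cumulative: 89
Frame 9: SPARE (4+6=10). 10 + next roll (3) = 13. Cumulative: 102
Frame 10: SPARE. Sum of all frame-10 rolls (3+7+0) = 10. Cumulative: 112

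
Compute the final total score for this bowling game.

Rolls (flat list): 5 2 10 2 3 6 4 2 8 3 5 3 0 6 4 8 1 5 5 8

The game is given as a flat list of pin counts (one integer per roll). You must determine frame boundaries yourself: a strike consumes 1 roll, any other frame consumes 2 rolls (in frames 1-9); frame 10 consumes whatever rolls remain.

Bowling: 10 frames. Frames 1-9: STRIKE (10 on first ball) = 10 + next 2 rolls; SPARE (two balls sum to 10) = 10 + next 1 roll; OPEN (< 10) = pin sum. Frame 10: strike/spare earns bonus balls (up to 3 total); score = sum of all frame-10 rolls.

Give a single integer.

Frame 1: OPEN (5+2=7). Cumulative: 7
Frame 2: STRIKE. 10 + next two rolls (2+3) = 15. Cumulative: 22
Frame 3: OPEN (2+3=5). Cumulative: 27
Frame 4: SPARE (6+4=10). 10 + next roll (2) = 12. Cumulative: 39
Frame 5: SPARE (2+8=10). 10 + next roll (3) = 13. Cumulative: 52
Frame 6: OPEN (3+5=8). Cumulative: 60
Frame 7: OPEN (3+0=3). Cumulative: 63
Frame 8: SPARE (6+4=10). 10 + next roll (8) = 18. Cumulative: 81
Frame 9: OPEN (8+1=9). Cumulative: 90
Frame 10: SPARE. Sum of all frame-10 rolls (5+5+8) = 18. Cumulative: 108

Answer: 108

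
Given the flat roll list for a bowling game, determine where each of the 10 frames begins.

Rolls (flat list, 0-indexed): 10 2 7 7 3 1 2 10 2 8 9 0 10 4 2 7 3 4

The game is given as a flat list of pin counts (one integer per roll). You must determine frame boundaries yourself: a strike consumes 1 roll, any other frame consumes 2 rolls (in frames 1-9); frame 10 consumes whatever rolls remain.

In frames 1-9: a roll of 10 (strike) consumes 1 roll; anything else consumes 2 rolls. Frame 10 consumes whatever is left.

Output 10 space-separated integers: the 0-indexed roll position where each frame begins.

Answer: 0 1 3 5 7 8 10 12 13 15

Derivation:
Frame 1 starts at roll index 0: roll=10 (strike), consumes 1 roll
Frame 2 starts at roll index 1: rolls=2,7 (sum=9), consumes 2 rolls
Frame 3 starts at roll index 3: rolls=7,3 (sum=10), consumes 2 rolls
Frame 4 starts at roll index 5: rolls=1,2 (sum=3), consumes 2 rolls
Frame 5 starts at roll index 7: roll=10 (strike), consumes 1 roll
Frame 6 starts at roll index 8: rolls=2,8 (sum=10), consumes 2 rolls
Frame 7 starts at roll index 10: rolls=9,0 (sum=9), consumes 2 rolls
Frame 8 starts at roll index 12: roll=10 (strike), consumes 1 roll
Frame 9 starts at roll index 13: rolls=4,2 (sum=6), consumes 2 rolls
Frame 10 starts at roll index 15: 3 remaining rolls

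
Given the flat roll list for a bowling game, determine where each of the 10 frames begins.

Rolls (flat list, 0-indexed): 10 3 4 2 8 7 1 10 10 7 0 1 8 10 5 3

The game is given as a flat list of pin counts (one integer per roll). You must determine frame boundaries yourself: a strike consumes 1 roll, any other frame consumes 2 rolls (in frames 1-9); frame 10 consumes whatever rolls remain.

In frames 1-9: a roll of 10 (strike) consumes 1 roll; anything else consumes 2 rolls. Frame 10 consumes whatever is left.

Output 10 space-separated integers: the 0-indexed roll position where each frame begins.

Frame 1 starts at roll index 0: roll=10 (strike), consumes 1 roll
Frame 2 starts at roll index 1: rolls=3,4 (sum=7), consumes 2 rolls
Frame 3 starts at roll index 3: rolls=2,8 (sum=10), consumes 2 rolls
Frame 4 starts at roll index 5: rolls=7,1 (sum=8), consumes 2 rolls
Frame 5 starts at roll index 7: roll=10 (strike), consumes 1 roll
Frame 6 starts at roll index 8: roll=10 (strike), consumes 1 roll
Frame 7 starts at roll index 9: rolls=7,0 (sum=7), consumes 2 rolls
Frame 8 starts at roll index 11: rolls=1,8 (sum=9), consumes 2 rolls
Frame 9 starts at roll index 13: roll=10 (strike), consumes 1 roll
Frame 10 starts at roll index 14: 2 remaining rolls

Answer: 0 1 3 5 7 8 9 11 13 14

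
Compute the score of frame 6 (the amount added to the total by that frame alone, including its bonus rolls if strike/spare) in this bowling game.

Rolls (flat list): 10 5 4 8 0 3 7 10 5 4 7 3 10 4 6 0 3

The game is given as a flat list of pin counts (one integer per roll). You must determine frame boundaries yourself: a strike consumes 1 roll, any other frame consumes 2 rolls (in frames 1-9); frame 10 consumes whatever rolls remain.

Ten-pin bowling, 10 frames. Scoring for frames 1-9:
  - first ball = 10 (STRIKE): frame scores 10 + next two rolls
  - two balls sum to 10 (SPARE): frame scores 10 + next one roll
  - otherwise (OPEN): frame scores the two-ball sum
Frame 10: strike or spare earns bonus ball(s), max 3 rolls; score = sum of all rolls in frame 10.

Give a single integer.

Answer: 9

Derivation:
Frame 1: STRIKE. 10 + next two rolls (5+4) = 19. Cumulative: 19
Frame 2: OPEN (5+4=9). Cumulative: 28
Frame 3: OPEN (8+0=8). Cumulative: 36
Frame 4: SPARE (3+7=10). 10 + next roll (10) = 20. Cumulative: 56
Frame 5: STRIKE. 10 + next two rolls (5+4) = 19. Cumulative: 75
Frame 6: OPEN (5+4=9). Cumulative: 84
Frame 7: SPARE (7+3=10). 10 + next roll (10) = 20. Cumulative: 104
Frame 8: STRIKE. 10 + next two rolls (4+6) = 20. Cumulative: 124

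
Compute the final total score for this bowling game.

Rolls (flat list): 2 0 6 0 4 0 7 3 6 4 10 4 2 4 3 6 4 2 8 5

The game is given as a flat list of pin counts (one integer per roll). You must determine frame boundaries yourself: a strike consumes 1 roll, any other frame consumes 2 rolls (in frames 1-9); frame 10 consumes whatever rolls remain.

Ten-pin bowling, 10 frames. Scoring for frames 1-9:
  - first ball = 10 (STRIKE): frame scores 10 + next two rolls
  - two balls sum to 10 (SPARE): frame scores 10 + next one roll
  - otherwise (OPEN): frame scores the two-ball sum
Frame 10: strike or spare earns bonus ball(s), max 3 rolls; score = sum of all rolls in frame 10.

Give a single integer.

Frame 1: OPEN (2+0=2). Cumulative: 2
Frame 2: OPEN (6+0=6). Cumulative: 8
Frame 3: OPEN (4+0=4). Cumulative: 12
Frame 4: SPARE (7+3=10). 10 + next roll (6) = 16. Cumulative: 28
Frame 5: SPARE (6+4=10). 10 + next roll (10) = 20. Cumulative: 48
Frame 6: STRIKE. 10 + next two rolls (4+2) = 16. Cumulative: 64
Frame 7: OPEN (4+2=6). Cumulative: 70
Frame 8: OPEN (4+3=7). Cumulative: 77
Frame 9: SPARE (6+4=10). 10 + next roll (2) = 12. Cumulative: 89
Frame 10: SPARE. Sum of all frame-10 rolls (2+8+5) = 15. Cumulative: 104

Answer: 104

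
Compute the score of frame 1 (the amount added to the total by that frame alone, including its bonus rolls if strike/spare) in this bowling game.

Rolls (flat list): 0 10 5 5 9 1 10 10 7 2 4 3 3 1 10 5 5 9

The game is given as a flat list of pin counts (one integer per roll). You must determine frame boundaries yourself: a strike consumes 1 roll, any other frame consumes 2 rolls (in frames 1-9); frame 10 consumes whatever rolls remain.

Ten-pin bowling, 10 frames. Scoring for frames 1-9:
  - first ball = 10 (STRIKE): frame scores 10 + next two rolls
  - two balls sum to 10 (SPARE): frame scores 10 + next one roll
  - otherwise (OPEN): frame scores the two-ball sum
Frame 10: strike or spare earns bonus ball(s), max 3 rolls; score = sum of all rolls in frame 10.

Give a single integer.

Frame 1: SPARE (0+10=10). 10 + next roll (5) = 15. Cumulative: 15
Frame 2: SPARE (5+5=10). 10 + next roll (9) = 19. Cumulative: 34
Frame 3: SPARE (9+1=10). 10 + next roll (10) = 20. Cumulative: 54

Answer: 15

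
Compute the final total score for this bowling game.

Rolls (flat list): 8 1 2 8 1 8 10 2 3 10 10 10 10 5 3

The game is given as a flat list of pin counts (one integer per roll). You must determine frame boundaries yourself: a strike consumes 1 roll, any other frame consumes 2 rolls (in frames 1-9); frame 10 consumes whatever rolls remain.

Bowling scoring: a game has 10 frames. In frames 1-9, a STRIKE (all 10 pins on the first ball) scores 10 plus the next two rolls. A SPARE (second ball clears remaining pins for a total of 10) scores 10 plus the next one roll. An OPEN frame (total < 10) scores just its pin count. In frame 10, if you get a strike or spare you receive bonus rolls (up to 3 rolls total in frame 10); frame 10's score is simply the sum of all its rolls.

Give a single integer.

Answer: 160

Derivation:
Frame 1: OPEN (8+1=9). Cumulative: 9
Frame 2: SPARE (2+8=10). 10 + next roll (1) = 11. Cumulative: 20
Frame 3: OPEN (1+8=9). Cumulative: 29
Frame 4: STRIKE. 10 + next two rolls (2+3) = 15. Cumulative: 44
Frame 5: OPEN (2+3=5). Cumulative: 49
Frame 6: STRIKE. 10 + next two rolls (10+10) = 30. Cumulative: 79
Frame 7: STRIKE. 10 + next two rolls (10+10) = 30. Cumulative: 109
Frame 8: STRIKE. 10 + next two rolls (10+5) = 25. Cumulative: 134
Frame 9: STRIKE. 10 + next two rolls (5+3) = 18. Cumulative: 152
Frame 10: OPEN. Sum of all frame-10 rolls (5+3) = 8. Cumulative: 160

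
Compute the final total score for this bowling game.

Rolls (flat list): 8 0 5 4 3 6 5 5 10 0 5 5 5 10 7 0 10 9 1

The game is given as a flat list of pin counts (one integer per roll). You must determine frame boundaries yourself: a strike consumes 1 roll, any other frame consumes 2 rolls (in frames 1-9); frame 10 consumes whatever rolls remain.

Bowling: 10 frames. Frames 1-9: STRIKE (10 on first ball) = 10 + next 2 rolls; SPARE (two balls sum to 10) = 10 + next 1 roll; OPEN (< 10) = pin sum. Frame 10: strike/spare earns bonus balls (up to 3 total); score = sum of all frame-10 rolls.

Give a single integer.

Answer: 130

Derivation:
Frame 1: OPEN (8+0=8). Cumulative: 8
Frame 2: OPEN (5+4=9). Cumulative: 17
Frame 3: OPEN (3+6=9). Cumulative: 26
Frame 4: SPARE (5+5=10). 10 + next roll (10) = 20. Cumulative: 46
Frame 5: STRIKE. 10 + next two rolls (0+5) = 15. Cumulative: 61
Frame 6: OPEN (0+5=5). Cumulative: 66
Frame 7: SPARE (5+5=10). 10 + next roll (10) = 20. Cumulative: 86
Frame 8: STRIKE. 10 + next two rolls (7+0) = 17. Cumulative: 103
Frame 9: OPEN (7+0=7). Cumulative: 110
Frame 10: STRIKE. Sum of all frame-10 rolls (10+9+1) = 20. Cumulative: 130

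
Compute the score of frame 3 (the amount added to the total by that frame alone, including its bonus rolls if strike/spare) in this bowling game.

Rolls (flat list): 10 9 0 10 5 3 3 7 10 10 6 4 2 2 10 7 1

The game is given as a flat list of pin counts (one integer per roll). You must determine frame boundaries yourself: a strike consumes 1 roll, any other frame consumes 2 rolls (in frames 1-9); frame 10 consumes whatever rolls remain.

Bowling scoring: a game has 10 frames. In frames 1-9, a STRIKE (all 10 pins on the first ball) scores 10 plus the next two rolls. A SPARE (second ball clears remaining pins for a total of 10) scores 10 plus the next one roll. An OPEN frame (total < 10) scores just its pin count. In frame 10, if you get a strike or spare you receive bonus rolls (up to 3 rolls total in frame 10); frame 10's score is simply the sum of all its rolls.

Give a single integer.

Frame 1: STRIKE. 10 + next two rolls (9+0) = 19. Cumulative: 19
Frame 2: OPEN (9+0=9). Cumulative: 28
Frame 3: STRIKE. 10 + next two rolls (5+3) = 18. Cumulative: 46
Frame 4: OPEN (5+3=8). Cumulative: 54
Frame 5: SPARE (3+7=10). 10 + next roll (10) = 20. Cumulative: 74

Answer: 18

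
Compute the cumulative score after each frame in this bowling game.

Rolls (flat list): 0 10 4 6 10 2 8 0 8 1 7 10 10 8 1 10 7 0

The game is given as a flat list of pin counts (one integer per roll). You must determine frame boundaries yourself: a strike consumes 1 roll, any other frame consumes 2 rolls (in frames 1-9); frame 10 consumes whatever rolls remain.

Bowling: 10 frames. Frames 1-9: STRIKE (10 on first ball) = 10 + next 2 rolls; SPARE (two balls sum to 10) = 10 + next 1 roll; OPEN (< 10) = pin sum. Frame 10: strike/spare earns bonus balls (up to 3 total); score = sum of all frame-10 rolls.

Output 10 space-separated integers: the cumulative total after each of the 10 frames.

Answer: 14 34 54 64 72 80 108 127 136 153

Derivation:
Frame 1: SPARE (0+10=10). 10 + next roll (4) = 14. Cumulative: 14
Frame 2: SPARE (4+6=10). 10 + next roll (10) = 20. Cumulative: 34
Frame 3: STRIKE. 10 + next two rolls (2+8) = 20. Cumulative: 54
Frame 4: SPARE (2+8=10). 10 + next roll (0) = 10. Cumulative: 64
Frame 5: OPEN (0+8=8). Cumulative: 72
Frame 6: OPEN (1+7=8). Cumulative: 80
Frame 7: STRIKE. 10 + next two rolls (10+8) = 28. Cumulative: 108
Frame 8: STRIKE. 10 + next two rolls (8+1) = 19. Cumulative: 127
Frame 9: OPEN (8+1=9). Cumulative: 136
Frame 10: STRIKE. Sum of all frame-10 rolls (10+7+0) = 17. Cumulative: 153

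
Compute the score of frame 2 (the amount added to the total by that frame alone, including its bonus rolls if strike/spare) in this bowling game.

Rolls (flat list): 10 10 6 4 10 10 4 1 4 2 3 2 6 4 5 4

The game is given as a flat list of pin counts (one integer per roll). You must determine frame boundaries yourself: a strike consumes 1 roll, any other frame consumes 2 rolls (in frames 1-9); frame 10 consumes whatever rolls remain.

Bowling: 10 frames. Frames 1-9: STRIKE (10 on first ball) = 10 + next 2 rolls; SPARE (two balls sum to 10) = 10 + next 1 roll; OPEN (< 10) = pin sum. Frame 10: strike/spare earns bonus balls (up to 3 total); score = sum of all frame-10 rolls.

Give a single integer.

Answer: 20

Derivation:
Frame 1: STRIKE. 10 + next two rolls (10+6) = 26. Cumulative: 26
Frame 2: STRIKE. 10 + next two rolls (6+4) = 20. Cumulative: 46
Frame 3: SPARE (6+4=10). 10 + next roll (10) = 20. Cumulative: 66
Frame 4: STRIKE. 10 + next two rolls (10+4) = 24. Cumulative: 90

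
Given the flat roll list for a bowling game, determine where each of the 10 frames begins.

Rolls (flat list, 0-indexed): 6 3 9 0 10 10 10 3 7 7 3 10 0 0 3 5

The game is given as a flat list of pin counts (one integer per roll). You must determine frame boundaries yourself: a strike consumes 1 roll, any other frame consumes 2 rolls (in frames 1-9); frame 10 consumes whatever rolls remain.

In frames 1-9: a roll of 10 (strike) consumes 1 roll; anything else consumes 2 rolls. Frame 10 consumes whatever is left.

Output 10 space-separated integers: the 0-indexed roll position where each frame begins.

Frame 1 starts at roll index 0: rolls=6,3 (sum=9), consumes 2 rolls
Frame 2 starts at roll index 2: rolls=9,0 (sum=9), consumes 2 rolls
Frame 3 starts at roll index 4: roll=10 (strike), consumes 1 roll
Frame 4 starts at roll index 5: roll=10 (strike), consumes 1 roll
Frame 5 starts at roll index 6: roll=10 (strike), consumes 1 roll
Frame 6 starts at roll index 7: rolls=3,7 (sum=10), consumes 2 rolls
Frame 7 starts at roll index 9: rolls=7,3 (sum=10), consumes 2 rolls
Frame 8 starts at roll index 11: roll=10 (strike), consumes 1 roll
Frame 9 starts at roll index 12: rolls=0,0 (sum=0), consumes 2 rolls
Frame 10 starts at roll index 14: 2 remaining rolls

Answer: 0 2 4 5 6 7 9 11 12 14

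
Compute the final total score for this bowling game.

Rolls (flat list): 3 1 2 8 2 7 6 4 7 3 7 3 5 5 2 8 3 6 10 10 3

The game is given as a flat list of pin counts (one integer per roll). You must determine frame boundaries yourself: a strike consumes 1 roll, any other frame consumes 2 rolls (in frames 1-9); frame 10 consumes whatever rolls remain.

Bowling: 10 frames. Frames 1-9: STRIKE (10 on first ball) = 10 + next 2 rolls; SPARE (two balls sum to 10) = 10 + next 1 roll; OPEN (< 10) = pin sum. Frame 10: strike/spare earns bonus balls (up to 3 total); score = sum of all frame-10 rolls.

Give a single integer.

Answer: 131

Derivation:
Frame 1: OPEN (3+1=4). Cumulative: 4
Frame 2: SPARE (2+8=10). 10 + next roll (2) = 12. Cumulative: 16
Frame 3: OPEN (2+7=9). Cumulative: 25
Frame 4: SPARE (6+4=10). 10 + next roll (7) = 17. Cumulative: 42
Frame 5: SPARE (7+3=10). 10 + next roll (7) = 17. Cumulative: 59
Frame 6: SPARE (7+3=10). 10 + next roll (5) = 15. Cumulative: 74
Frame 7: SPARE (5+5=10). 10 + next roll (2) = 12. Cumulative: 86
Frame 8: SPARE (2+8=10). 10 + next roll (3) = 13. Cumulative: 99
Frame 9: OPEN (3+6=9). Cumulative: 108
Frame 10: STRIKE. Sum of all frame-10 rolls (10+10+3) = 23. Cumulative: 131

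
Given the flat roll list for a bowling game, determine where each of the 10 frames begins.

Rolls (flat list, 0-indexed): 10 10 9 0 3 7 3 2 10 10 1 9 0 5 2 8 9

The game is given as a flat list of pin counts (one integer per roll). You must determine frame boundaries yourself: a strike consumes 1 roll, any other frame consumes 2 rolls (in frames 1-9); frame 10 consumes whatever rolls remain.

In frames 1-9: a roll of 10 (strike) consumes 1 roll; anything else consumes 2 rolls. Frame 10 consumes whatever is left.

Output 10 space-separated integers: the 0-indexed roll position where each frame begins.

Frame 1 starts at roll index 0: roll=10 (strike), consumes 1 roll
Frame 2 starts at roll index 1: roll=10 (strike), consumes 1 roll
Frame 3 starts at roll index 2: rolls=9,0 (sum=9), consumes 2 rolls
Frame 4 starts at roll index 4: rolls=3,7 (sum=10), consumes 2 rolls
Frame 5 starts at roll index 6: rolls=3,2 (sum=5), consumes 2 rolls
Frame 6 starts at roll index 8: roll=10 (strike), consumes 1 roll
Frame 7 starts at roll index 9: roll=10 (strike), consumes 1 roll
Frame 8 starts at roll index 10: rolls=1,9 (sum=10), consumes 2 rolls
Frame 9 starts at roll index 12: rolls=0,5 (sum=5), consumes 2 rolls
Frame 10 starts at roll index 14: 3 remaining rolls

Answer: 0 1 2 4 6 8 9 10 12 14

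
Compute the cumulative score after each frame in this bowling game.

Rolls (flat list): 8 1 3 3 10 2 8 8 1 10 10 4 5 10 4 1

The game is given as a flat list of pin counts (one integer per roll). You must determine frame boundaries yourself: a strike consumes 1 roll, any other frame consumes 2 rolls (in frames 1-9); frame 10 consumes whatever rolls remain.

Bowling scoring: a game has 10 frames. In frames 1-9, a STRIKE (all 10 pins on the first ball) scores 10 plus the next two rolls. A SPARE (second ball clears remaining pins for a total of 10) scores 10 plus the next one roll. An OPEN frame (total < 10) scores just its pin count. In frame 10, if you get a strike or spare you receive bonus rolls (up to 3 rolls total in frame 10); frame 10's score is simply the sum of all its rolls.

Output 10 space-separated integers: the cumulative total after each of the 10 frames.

Answer: 9 15 35 53 62 86 105 114 129 134

Derivation:
Frame 1: OPEN (8+1=9). Cumulative: 9
Frame 2: OPEN (3+3=6). Cumulative: 15
Frame 3: STRIKE. 10 + next two rolls (2+8) = 20. Cumulative: 35
Frame 4: SPARE (2+8=10). 10 + next roll (8) = 18. Cumulative: 53
Frame 5: OPEN (8+1=9). Cumulative: 62
Frame 6: STRIKE. 10 + next two rolls (10+4) = 24. Cumulative: 86
Frame 7: STRIKE. 10 + next two rolls (4+5) = 19. Cumulative: 105
Frame 8: OPEN (4+5=9). Cumulative: 114
Frame 9: STRIKE. 10 + next two rolls (4+1) = 15. Cumulative: 129
Frame 10: OPEN. Sum of all frame-10 rolls (4+1) = 5. Cumulative: 134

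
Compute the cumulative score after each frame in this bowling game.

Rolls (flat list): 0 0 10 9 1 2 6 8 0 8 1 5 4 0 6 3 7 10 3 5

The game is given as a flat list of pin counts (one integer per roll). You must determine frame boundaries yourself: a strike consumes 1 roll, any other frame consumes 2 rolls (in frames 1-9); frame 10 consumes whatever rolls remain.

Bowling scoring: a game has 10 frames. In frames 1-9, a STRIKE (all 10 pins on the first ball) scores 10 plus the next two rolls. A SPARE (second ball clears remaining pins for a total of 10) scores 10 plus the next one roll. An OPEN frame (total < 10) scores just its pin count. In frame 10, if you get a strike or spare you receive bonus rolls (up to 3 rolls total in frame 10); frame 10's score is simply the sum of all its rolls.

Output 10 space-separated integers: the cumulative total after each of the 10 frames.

Frame 1: OPEN (0+0=0). Cumulative: 0
Frame 2: STRIKE. 10 + next two rolls (9+1) = 20. Cumulative: 20
Frame 3: SPARE (9+1=10). 10 + next roll (2) = 12. Cumulative: 32
Frame 4: OPEN (2+6=8). Cumulative: 40
Frame 5: OPEN (8+0=8). Cumulative: 48
Frame 6: OPEN (8+1=9). Cumulative: 57
Frame 7: OPEN (5+4=9). Cumulative: 66
Frame 8: OPEN (0+6=6). Cumulative: 72
Frame 9: SPARE (3+7=10). 10 + next roll (10) = 20. Cumulative: 92
Frame 10: STRIKE. Sum of all frame-10 rolls (10+3+5) = 18. Cumulative: 110

Answer: 0 20 32 40 48 57 66 72 92 110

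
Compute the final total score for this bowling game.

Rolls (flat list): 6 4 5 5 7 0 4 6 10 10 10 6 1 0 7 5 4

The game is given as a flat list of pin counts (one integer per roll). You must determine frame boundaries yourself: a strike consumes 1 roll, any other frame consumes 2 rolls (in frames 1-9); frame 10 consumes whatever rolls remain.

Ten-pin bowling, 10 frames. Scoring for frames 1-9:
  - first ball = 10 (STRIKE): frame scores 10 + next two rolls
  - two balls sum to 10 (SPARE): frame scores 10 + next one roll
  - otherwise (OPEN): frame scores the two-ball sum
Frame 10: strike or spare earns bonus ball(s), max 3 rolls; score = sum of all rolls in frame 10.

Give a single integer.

Frame 1: SPARE (6+4=10). 10 + next roll (5) = 15. Cumulative: 15
Frame 2: SPARE (5+5=10). 10 + next roll (7) = 17. Cumulative: 32
Frame 3: OPEN (7+0=7). Cumulative: 39
Frame 4: SPARE (4+6=10). 10 + next roll (10) = 20. Cumulative: 59
Frame 5: STRIKE. 10 + next two rolls (10+10) = 30. Cumulative: 89
Frame 6: STRIKE. 10 + next two rolls (10+6) = 26. Cumulative: 115
Frame 7: STRIKE. 10 + next two rolls (6+1) = 17. Cumulative: 132
Frame 8: OPEN (6+1=7). Cumulative: 139
Frame 9: OPEN (0+7=7). Cumulative: 146
Frame 10: OPEN. Sum of all frame-10 rolls (5+4) = 9. Cumulative: 155

Answer: 155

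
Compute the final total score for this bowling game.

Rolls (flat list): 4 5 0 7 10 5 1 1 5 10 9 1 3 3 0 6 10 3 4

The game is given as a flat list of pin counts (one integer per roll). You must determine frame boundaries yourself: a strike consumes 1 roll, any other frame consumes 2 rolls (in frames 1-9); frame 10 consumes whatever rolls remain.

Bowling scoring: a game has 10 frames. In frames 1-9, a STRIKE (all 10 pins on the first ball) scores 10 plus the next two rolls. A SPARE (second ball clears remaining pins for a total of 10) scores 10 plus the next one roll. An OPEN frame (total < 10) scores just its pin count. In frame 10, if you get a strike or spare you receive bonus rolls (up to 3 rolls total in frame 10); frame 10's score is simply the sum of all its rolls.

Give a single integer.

Frame 1: OPEN (4+5=9). Cumulative: 9
Frame 2: OPEN (0+7=7). Cumulative: 16
Frame 3: STRIKE. 10 + next two rolls (5+1) = 16. Cumulative: 32
Frame 4: OPEN (5+1=6). Cumulative: 38
Frame 5: OPEN (1+5=6). Cumulative: 44
Frame 6: STRIKE. 10 + next two rolls (9+1) = 20. Cumulative: 64
Frame 7: SPARE (9+1=10). 10 + next roll (3) = 13. Cumulative: 77
Frame 8: OPEN (3+3=6). Cumulative: 83
Frame 9: OPEN (0+6=6). Cumulative: 89
Frame 10: STRIKE. Sum of all frame-10 rolls (10+3+4) = 17. Cumulative: 106

Answer: 106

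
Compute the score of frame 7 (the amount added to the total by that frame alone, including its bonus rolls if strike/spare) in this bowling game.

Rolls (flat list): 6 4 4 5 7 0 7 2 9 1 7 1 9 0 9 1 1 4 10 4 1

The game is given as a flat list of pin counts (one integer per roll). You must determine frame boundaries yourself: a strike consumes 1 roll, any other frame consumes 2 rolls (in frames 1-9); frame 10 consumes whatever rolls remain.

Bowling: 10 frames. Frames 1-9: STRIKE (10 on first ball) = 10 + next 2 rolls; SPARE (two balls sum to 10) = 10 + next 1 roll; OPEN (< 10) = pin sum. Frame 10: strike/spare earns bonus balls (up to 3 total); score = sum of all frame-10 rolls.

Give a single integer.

Frame 1: SPARE (6+4=10). 10 + next roll (4) = 14. Cumulative: 14
Frame 2: OPEN (4+5=9). Cumulative: 23
Frame 3: OPEN (7+0=7). Cumulative: 30
Frame 4: OPEN (7+2=9). Cumulative: 39
Frame 5: SPARE (9+1=10). 10 + next roll (7) = 17. Cumulative: 56
Frame 6: OPEN (7+1=8). Cumulative: 64
Frame 7: OPEN (9+0=9). Cumulative: 73
Frame 8: SPARE (9+1=10). 10 + next roll (1) = 11. Cumulative: 84
Frame 9: OPEN (1+4=5). Cumulative: 89

Answer: 9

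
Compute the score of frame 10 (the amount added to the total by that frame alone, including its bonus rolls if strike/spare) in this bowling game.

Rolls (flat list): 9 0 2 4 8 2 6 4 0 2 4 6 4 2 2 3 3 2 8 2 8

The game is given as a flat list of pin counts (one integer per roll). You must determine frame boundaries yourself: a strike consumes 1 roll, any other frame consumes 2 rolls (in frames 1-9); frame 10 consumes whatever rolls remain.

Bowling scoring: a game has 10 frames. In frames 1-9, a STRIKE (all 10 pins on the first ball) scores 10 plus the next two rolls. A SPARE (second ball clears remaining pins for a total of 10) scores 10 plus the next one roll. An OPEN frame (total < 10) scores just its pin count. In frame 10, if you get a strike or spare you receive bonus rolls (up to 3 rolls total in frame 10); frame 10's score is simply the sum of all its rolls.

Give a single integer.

Answer: 18

Derivation:
Frame 1: OPEN (9+0=9). Cumulative: 9
Frame 2: OPEN (2+4=6). Cumulative: 15
Frame 3: SPARE (8+2=10). 10 + next roll (6) = 16. Cumulative: 31
Frame 4: SPARE (6+4=10). 10 + next roll (0) = 10. Cumulative: 41
Frame 5: OPEN (0+2=2). Cumulative: 43
Frame 6: SPARE (4+6=10). 10 + next roll (4) = 14. Cumulative: 57
Frame 7: OPEN (4+2=6). Cumulative: 63
Frame 8: OPEN (2+3=5). Cumulative: 68
Frame 9: OPEN (3+2=5). Cumulative: 73
Frame 10: SPARE. Sum of all frame-10 rolls (8+2+8) = 18. Cumulative: 91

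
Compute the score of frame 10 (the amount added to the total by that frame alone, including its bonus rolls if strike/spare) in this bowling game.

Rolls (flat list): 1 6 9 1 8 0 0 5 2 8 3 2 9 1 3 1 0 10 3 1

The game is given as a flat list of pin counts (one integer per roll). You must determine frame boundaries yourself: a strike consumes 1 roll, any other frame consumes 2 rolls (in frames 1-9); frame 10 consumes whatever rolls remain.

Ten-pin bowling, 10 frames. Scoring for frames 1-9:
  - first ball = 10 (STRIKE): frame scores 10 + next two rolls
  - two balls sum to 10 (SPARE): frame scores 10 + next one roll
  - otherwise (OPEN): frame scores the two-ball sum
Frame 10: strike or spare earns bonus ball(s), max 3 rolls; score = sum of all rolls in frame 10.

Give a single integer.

Answer: 4

Derivation:
Frame 1: OPEN (1+6=7). Cumulative: 7
Frame 2: SPARE (9+1=10). 10 + next roll (8) = 18. Cumulative: 25
Frame 3: OPEN (8+0=8). Cumulative: 33
Frame 4: OPEN (0+5=5). Cumulative: 38
Frame 5: SPARE (2+8=10). 10 + next roll (3) = 13. Cumulative: 51
Frame 6: OPEN (3+2=5). Cumulative: 56
Frame 7: SPARE (9+1=10). 10 + next roll (3) = 13. Cumulative: 69
Frame 8: OPEN (3+1=4). Cumulative: 73
Frame 9: SPARE (0+10=10). 10 + next roll (3) = 13. Cumulative: 86
Frame 10: OPEN. Sum of all frame-10 rolls (3+1) = 4. Cumulative: 90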